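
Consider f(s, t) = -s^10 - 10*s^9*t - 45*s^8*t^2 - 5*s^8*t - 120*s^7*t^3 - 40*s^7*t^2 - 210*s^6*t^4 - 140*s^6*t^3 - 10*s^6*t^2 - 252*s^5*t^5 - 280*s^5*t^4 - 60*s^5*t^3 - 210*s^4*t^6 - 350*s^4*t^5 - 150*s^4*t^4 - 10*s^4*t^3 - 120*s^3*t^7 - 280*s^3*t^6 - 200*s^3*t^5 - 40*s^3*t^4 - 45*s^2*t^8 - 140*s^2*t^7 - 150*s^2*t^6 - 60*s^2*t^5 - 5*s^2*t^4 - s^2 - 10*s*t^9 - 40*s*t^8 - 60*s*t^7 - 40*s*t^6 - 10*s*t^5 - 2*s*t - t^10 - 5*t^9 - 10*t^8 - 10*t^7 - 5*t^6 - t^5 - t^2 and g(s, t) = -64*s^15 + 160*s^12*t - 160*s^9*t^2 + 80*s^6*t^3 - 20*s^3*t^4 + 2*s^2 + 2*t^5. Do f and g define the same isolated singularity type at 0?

Yes.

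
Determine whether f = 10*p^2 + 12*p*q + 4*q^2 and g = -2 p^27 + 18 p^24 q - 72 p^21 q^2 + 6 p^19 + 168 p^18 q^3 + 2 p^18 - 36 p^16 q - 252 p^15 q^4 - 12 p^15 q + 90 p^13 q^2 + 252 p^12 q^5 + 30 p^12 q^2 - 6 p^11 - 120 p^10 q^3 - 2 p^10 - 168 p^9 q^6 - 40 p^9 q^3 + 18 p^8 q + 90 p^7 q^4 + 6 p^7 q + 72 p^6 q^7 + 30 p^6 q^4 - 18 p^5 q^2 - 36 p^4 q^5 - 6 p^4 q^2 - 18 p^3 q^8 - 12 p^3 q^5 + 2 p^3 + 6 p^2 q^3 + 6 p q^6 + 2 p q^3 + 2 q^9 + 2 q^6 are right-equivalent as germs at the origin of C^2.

No.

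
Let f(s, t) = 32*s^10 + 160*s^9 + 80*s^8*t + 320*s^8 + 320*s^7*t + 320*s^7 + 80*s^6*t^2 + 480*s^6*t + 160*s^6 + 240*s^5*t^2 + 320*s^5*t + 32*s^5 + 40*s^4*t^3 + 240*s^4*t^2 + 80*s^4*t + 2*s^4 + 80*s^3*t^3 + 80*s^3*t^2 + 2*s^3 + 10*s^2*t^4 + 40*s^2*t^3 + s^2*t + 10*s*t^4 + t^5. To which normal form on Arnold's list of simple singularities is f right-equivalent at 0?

The Hessian of f at 0 has rank 0. Corank 2; j^3 = s^2*(2*s + t) has shape L^2 M (L != M), so D-series; mu = 6 gives D_6.

D6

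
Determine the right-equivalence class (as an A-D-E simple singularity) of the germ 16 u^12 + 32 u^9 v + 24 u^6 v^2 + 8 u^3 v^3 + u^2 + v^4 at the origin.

A_{3}

The Hessian of f at 0 has rank 1. Corank 1: A-series; mu = 3 gives A_3.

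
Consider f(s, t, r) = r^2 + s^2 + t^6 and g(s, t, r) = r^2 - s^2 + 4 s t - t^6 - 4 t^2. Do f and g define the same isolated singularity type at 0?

Yes.

The Hessian of f at 0 has rank 2. Corank 1: A-series; mu = 5 gives A_5. The Hessian of g at 0 has rank 2. Corank 1: A-series; mu = 5 gives A_5. Both have type A_5, hence right-equivalent.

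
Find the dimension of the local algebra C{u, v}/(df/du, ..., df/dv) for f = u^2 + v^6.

The Hessian of f at 0 is [[2, 0], [0, 0]] with rank 1, so corank 1. A Groebner basis of the Jacobian ideal J(f) in C{u,v} is {v^5, u}; counting standard monomials gives mu = 5. Corank 1: A-series; mu = 5 gives A_5.

5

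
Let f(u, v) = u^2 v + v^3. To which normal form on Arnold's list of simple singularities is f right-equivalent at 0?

The Hessian of f at 0 has rank 0. Corank 2; j^3 = v*(u^2 + v^2) splits into three distinct lines over C (the quadratic factor has nonzero discriminant), so D_4.

D_{4}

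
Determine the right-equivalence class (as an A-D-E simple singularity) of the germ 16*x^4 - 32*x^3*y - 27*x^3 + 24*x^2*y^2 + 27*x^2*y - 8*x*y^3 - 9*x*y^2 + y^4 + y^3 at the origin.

E6

The Hessian of f at 0 has rank 0. Corank 2; j^3 = -(3*x - y)^3 is a perfect cube, so E-series; the 4-jet and mu = 6 give E_6.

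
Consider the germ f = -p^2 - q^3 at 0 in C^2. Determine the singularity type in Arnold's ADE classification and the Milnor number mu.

Type A_2, Milnor number mu = 2.

The Hessian of f at 0 has rank 1. Corank 1: A-series; mu = 2 gives A_2.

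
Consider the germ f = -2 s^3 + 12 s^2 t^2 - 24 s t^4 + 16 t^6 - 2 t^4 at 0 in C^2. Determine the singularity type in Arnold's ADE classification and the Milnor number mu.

The Hessian of f at 0 has rank 0. Corank 2; j^3 = -2*s^3 is a perfect cube, so E-series; the 4-jet and mu = 6 give E_6.

Type E6, Milnor number mu = 6.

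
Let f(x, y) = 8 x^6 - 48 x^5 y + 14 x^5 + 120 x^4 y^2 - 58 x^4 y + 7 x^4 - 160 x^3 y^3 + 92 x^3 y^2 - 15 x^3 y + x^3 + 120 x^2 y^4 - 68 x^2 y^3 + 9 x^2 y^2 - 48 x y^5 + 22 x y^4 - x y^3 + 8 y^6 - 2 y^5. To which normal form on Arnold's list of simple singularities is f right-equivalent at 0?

E_{7}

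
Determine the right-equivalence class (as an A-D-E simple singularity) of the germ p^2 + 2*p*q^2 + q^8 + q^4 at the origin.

A_7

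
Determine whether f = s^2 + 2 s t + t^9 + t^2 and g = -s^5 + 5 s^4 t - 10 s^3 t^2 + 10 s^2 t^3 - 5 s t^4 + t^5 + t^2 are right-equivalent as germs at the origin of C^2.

No.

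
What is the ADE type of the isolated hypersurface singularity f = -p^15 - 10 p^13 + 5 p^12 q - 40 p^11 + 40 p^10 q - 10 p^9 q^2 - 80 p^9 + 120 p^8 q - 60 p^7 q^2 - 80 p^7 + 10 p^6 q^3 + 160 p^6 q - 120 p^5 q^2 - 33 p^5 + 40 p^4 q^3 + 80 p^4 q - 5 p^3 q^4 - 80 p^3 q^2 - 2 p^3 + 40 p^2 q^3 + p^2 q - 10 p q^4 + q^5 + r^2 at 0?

D_6

The Hessian of f at 0 has rank 1. Corank 2; j^3 = -p^2*(2*p - q) has shape L^2 M (L != M), so D-series; mu = 6 gives D_6.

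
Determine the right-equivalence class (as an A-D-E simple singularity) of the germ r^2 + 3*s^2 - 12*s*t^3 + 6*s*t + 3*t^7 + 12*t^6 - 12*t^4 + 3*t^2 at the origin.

A_6

The Hessian of f at 0 is [[6, 6, 0], [6, 6, 0], [0, 0, 2]] with rank 2, so corank 1. A Groebner basis of the Jacobian ideal J(f) in C{s,t,r} is {-s/2 + t^3 - t/2, s^2 + 2*s*t + t^2, r}; counting standard monomials gives mu = 6. Corank 1: A-series; mu = 6 gives A_6.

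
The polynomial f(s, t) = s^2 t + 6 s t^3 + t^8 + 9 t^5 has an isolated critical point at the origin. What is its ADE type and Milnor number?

Type D_9, Milnor number mu = 9.

The Hessian of f at 0 is [[0, 0], [0, 0]] with rank 0, so corank 2. A Groebner basis of the Jacobian ideal J(f) in C{s,t} is {s^4, s^3*t - 27*s^2/8 - 81*s*t^2/8, s^3/3 + s^2*t^2, s*t/3 + t^3}; counting standard monomials gives mu = 9. Corank 2; j^3 = s^2*t has shape L^2 M (L != M), so D-series; mu = 9 gives D_9.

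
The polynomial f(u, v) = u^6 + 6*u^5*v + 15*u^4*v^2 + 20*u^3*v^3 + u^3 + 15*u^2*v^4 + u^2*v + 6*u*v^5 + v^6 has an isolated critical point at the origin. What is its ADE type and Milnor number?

Type D7, Milnor number mu = 7.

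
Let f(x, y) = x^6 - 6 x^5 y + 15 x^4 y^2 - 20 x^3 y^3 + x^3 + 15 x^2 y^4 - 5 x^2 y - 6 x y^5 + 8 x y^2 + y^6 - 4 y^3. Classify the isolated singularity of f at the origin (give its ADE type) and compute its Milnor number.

The Hessian of f at 0 is [[0, 0], [0, 0]] with rank 0, so corank 2. A Groebner basis of the Jacobian ideal J(f) in C{x,y} is {-x*y/6 + y^5 + y^2/3, x*y^2 - 2*y^3, x^2 - 3*x*y + 2*y^2}; counting standard monomials gives mu = 7. Corank 2; j^3 = (x - 2*y)^2*(x - y) has shape L^2 M (L != M), so D-series; mu = 7 gives D_7.

Type D_7, Milnor number mu = 7.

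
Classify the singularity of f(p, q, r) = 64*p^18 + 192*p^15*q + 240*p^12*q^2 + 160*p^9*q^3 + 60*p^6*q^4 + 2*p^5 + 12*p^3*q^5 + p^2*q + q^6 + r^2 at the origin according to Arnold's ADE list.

The Hessian of f at 0 has rank 1. Corank 2; j^3 = p^2*q has shape L^2 M (L != M), so D-series; mu = 7 gives D_7.

D_{7}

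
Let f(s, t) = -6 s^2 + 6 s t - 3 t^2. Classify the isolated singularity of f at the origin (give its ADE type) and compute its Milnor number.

Type A_1, Milnor number mu = 1.

The Hessian of f at 0 has rank 2. Corank 0: nondegenerate Morse point, so A_1.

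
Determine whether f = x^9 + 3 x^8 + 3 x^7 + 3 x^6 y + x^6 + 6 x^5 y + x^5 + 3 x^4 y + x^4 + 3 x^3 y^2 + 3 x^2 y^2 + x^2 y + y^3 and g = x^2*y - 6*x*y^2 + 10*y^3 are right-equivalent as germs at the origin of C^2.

Yes.

The Hessian of f at 0 has rank 0. Corank 2; j^3 = y*(x^2 + y^2) splits into three distinct lines over C (the quadratic factor has nonzero discriminant), so D_4. The Hessian of g at 0 has rank 0. Corank 2; j^3 = y*(x^2 - 6*x*y + 10*y^2) splits into three distinct lines over C (the quadratic factor has nonzero discriminant), so D_4. Both have type D_4, hence right-equivalent.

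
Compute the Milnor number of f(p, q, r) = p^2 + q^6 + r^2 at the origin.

The Hessian of f at 0 is [[2, 0, 0], [0, 0, 0], [0, 0, 2]] with rank 2, so corank 1. A Groebner basis of the Jacobian ideal J(f) in C{p,q,r} is {q^5, p, r}; counting standard monomials gives mu = 5. Corank 1: A-series; mu = 5 gives A_5.

5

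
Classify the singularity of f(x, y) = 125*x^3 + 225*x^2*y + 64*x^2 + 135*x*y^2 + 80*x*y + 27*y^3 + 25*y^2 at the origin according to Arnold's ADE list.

A2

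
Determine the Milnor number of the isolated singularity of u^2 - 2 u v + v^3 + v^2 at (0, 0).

The Hessian of f at 0 has rank 1. Corank 1: A-series; mu = 2 gives A_2.

2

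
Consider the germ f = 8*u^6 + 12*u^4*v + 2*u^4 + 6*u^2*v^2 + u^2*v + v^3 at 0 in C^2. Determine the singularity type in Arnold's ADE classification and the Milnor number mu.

The Hessian of f at 0 has rank 0. Corank 2; j^3 = v*(u^2 + v^2) splits into three distinct lines over C (the quadratic factor has nonzero discriminant), so D_4.

Type D4, Milnor number mu = 4.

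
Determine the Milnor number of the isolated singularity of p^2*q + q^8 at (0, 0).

9

The Hessian of f at 0 is [[0, 0], [0, 0]] with rank 0, so corank 2. A Groebner basis of the Jacobian ideal J(f) in C{p,q} is {p^2/8 + q^7, p^3, p*q}; counting standard monomials gives mu = 9. Corank 2; j^3 = p^2*q has shape L^2 M (L != M), so D-series; mu = 9 gives D_9.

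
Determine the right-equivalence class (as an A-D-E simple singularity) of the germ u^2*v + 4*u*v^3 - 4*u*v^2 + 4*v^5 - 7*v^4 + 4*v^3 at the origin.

D5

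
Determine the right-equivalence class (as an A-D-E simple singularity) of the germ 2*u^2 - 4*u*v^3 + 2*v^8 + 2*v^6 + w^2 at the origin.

The Hessian of f at 0 has rank 2. Corank 1: A-series; mu = 7 gives A_7.

A_7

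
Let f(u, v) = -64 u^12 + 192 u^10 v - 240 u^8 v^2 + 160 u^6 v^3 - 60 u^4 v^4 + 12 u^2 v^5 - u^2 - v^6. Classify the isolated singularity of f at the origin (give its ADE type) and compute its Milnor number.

Type A_5, Milnor number mu = 5.

The Hessian of f at 0 is [[-2, 0], [0, 0]] with rank 1, so corank 1. A Groebner basis of the Jacobian ideal J(f) in C{u,v} is {v^5, u}; counting standard monomials gives mu = 5. Corank 1: A-series; mu = 5 gives A_5.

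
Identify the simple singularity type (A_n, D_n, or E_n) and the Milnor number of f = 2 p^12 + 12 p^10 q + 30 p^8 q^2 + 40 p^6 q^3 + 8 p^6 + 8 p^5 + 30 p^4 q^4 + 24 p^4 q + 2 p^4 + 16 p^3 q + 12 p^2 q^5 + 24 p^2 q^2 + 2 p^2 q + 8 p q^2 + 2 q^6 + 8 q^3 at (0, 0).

Type D_7, Milnor number mu = 7.

The Hessian of f at 0 is [[0, 0], [0, 0]] with rank 0, so corank 2. A Groebner basis of the Jacobian ideal J(f) in C{p,q} is {5*p^2/189 + 1789*p*q/12096 + q^4 + 509*q^3/1512 + 383*q^2/2016, p^3 + 32*p^2/63 + 131*p*q/126 + 4*q^3/63 + q^2/21, p^2*q + p*q/2 + q^2, -8*p^2/189 + p*q^2 - 509*p*q/1512 + 125*q^3/189 - 127*q^2/252}; counting standard monomials gives mu = 7. Corank 2; j^3 = 2*q*(p + 2*q)^2 has shape L^2 M (L != M), so D-series; mu = 7 gives D_7.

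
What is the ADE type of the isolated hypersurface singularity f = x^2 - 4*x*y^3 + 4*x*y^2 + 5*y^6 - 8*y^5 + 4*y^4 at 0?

The Hessian of f at 0 is [[2, 0], [0, 0]] with rank 1, so corank 1. A Groebner basis of the Jacobian ideal J(f) in C{x,y} is {x*y^2 + x*y + x + 2*y^2, -x/2 + y^3 - y^2, x^2 - 2*x*y - 2*x - 4*y^2}; counting standard monomials gives mu = 5. Corank 1: A-series; mu = 5 gives A_5.

A5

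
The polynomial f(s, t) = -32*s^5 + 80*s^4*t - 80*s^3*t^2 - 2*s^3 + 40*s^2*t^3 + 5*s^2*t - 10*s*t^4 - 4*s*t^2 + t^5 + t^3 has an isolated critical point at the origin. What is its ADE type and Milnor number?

Type D6, Milnor number mu = 6.

The Hessian of f at 0 is [[0, 0], [0, 0]] with rank 0, so corank 2. A Groebner basis of the Jacobian ideal J(f) in C{s,t} is {-s*t/10 + t^4 + t^2/10, s*t^2 - t^3, s^2 - 3*s*t/2 + t^2/2}; counting standard monomials gives mu = 6. Corank 2; j^3 = -(s - t)^2*(2*s - t) has shape L^2 M (L != M), so D-series; mu = 6 gives D_6.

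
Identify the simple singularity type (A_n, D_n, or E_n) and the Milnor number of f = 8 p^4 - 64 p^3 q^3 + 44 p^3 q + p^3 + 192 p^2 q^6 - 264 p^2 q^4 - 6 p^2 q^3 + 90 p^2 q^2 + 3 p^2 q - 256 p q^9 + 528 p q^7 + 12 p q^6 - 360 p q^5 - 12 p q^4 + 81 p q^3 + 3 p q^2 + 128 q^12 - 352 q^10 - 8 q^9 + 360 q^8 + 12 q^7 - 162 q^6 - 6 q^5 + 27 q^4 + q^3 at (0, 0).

Type E_{7}, Milnor number mu = 7.

The Hessian of f at 0 has rank 0. Corank 2; j^3 = (p + q)^3 is a perfect cube, so E-series; the 4-jet and mu = 7 give E_7.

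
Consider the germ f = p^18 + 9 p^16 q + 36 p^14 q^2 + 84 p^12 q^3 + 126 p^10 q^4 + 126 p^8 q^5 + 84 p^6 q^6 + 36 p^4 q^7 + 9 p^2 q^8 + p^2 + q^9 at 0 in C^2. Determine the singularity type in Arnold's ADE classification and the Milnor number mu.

Type A_8, Milnor number mu = 8.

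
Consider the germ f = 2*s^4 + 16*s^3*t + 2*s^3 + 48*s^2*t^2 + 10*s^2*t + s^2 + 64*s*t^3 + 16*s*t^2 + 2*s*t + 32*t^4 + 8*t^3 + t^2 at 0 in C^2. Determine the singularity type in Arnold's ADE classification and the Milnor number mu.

Type A_3, Milnor number mu = 3.

The Hessian of f at 0 has rank 1. Corank 1: A-series; mu = 3 gives A_3.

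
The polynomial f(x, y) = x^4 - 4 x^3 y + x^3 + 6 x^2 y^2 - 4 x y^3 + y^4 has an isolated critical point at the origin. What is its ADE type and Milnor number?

Type E_{6}, Milnor number mu = 6.

The Hessian of f at 0 has rank 0. Corank 2; j^3 = x^3 is a perfect cube, so E-series; the 4-jet and mu = 6 give E_6.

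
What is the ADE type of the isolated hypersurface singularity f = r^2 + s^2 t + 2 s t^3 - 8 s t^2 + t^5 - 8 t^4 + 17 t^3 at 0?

The Hessian of f at 0 is [[0, 0, 0], [0, 0, 0], [0, 0, 2]] with rank 1, so corank 2. A Groebner basis of the Jacobian ideal J(f) in C{s,t,r} is {t^3, s^2 - 13*t^2, s*t - 4*t^2, r}; counting standard monomials gives mu = 4. Corank 2; j^3 = t*(s^2 - 8*s*t + 17*t^2) splits into three distinct lines over C (the quadratic factor has nonzero discriminant), so D_4.

D_4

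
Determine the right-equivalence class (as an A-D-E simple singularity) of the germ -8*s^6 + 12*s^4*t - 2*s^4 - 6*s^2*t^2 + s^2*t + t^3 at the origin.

The Hessian of f at 0 has rank 0. Corank 2; j^3 = t*(s^2 + t^2) splits into three distinct lines over C (the quadratic factor has nonzero discriminant), so D_4.

D_4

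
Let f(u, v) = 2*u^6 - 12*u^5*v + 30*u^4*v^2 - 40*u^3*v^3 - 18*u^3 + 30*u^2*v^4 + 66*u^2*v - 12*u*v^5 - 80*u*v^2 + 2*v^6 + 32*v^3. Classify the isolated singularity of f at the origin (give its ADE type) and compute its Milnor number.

The Hessian of f at 0 is [[0, 0], [0, 0]] with rank 0, so corank 2. A Groebner basis of the Jacobian ideal J(f) in C{u,v} is {243*u*v/2 + v^5 - 162*v^2, u*v^2 - 4*v^3/3, u^2 - 7*u*v/3 + 4*v^2/3}; counting standard monomials gives mu = 7. Corank 2; j^3 = -2*(u - v)*(3*u - 4*v)^2 has shape L^2 M (L != M), so D-series; mu = 7 gives D_7.

Type D_{7}, Milnor number mu = 7.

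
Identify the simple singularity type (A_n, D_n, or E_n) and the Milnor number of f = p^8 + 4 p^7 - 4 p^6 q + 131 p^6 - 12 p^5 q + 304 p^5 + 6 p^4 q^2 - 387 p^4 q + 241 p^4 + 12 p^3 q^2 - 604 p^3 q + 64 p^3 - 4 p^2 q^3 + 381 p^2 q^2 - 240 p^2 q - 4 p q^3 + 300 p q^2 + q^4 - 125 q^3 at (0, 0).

Type E6, Milnor number mu = 6.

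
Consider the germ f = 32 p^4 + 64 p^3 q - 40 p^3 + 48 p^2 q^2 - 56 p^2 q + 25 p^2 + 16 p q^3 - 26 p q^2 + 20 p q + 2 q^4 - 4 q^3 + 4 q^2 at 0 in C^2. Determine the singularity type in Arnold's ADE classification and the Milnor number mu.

Type A3, Milnor number mu = 3.

The Hessian of f at 0 has rank 1. Corank 1: A-series; mu = 3 gives A_3.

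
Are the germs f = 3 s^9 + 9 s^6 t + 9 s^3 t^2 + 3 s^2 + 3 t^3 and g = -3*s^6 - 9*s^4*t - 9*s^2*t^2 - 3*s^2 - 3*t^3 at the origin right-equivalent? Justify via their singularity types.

Yes.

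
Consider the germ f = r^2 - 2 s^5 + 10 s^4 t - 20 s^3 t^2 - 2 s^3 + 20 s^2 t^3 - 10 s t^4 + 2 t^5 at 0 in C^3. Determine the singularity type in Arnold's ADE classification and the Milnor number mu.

Type E_{8}, Milnor number mu = 8.

The Hessian of f at 0 is [[0, 0, 0], [0, 0, 0], [0, 0, 2]] with rank 1, so corank 2. A Groebner basis of the Jacobian ideal J(f) in C{s,t,r} is {t^5, s*t^3 - t^4/4, s^2, r}; counting standard monomials gives mu = 8. Corank 2; j^3 = -2*s^3 is a perfect cube, so E-series; the 5-jet and mu = 8 give E_8.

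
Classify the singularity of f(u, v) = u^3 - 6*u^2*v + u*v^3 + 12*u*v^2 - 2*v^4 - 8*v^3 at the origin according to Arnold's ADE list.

The Hessian of f at 0 is [[0, 0], [0, 0]] with rank 0, so corank 2. A Groebner basis of the Jacobian ideal J(f) in C{u,v} is {u^3 - 6*u^2*v - 48*u^2 + 192*u*v - 192*v^2, 6*u^2 + u*v^2 - 24*u*v + 24*v^2, 3*u^2 - 12*u*v + v^3 + 12*v^2}; counting standard monomials gives mu = 7. Corank 2; j^3 = (u - 2*v)^3 is a perfect cube, so E-series; the 4-jet and mu = 7 give E_7.

E7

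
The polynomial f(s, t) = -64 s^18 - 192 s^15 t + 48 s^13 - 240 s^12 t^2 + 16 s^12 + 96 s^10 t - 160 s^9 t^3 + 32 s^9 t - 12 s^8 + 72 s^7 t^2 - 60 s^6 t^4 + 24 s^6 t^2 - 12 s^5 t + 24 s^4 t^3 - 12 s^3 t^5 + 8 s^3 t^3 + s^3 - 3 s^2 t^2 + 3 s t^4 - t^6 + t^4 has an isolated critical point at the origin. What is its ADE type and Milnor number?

Type E_{6}, Milnor number mu = 6.

The Hessian of f at 0 is [[0, 0], [0, 0]] with rank 0, so corank 2. A Groebner basis of the Jacobian ideal J(f) in C{s,t} is {s^3, s^2*t, -s^2/2 + s*t^2, t^3}; counting standard monomials gives mu = 6. Corank 2; j^3 = s^3 is a perfect cube, so E-series; the 4-jet and mu = 6 give E_6.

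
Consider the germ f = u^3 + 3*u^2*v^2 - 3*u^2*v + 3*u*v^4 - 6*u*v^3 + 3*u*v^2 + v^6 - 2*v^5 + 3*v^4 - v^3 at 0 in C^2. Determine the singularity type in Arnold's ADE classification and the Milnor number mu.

The Hessian of f at 0 has rank 0. Corank 2; j^3 = (u - v)^3 is a perfect cube, so E-series; the 5-jet and mu = 8 give E_8.

Type E_{8}, Milnor number mu = 8.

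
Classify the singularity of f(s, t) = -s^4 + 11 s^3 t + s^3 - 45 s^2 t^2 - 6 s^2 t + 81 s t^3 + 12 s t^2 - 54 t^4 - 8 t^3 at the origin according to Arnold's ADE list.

E_7

The Hessian of f at 0 has rank 0. Corank 2; j^3 = (s - 2*t)^3 is a perfect cube, so E-series; the 4-jet and mu = 7 give E_7.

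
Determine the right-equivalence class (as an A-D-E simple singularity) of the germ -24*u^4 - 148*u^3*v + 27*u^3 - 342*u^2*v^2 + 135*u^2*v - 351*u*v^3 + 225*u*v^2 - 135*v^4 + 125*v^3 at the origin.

E7

The Hessian of f at 0 is [[0, 0], [0, 0]] with rank 0, so corank 2. A Groebner basis of the Jacobian ideal J(f) in C{u,v} is {19683*u^2/4 + 32805*u*v/2 + v^4 + 27*v^3/4 + 54675*v^2/4, u^3 - 2565*u^2/4 - 4275*u*v/2 + 15*v^3/4 - 7125*v^2/4, u^2*v + 1053*u^2/4 + 1755*u*v/2 - 29*v^3/12 + 2925*v^2/4, -81*u^2 + u*v^2 - 270*u*v + 14*v^3/9 - 225*v^2}; counting standard monomials gives mu = 7. Corank 2; j^3 = (3*u + 5*v)^3 is a perfect cube, so E-series; the 4-jet and mu = 7 give E_7.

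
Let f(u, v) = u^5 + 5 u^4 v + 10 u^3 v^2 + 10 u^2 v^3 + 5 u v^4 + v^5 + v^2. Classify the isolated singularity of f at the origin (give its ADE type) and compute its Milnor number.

The Hessian of f at 0 is [[0, 0], [0, 2]] with rank 1, so corank 1. A Groebner basis of the Jacobian ideal J(f) in C{u,v} is {u^4, v}; counting standard monomials gives mu = 4. Corank 1: A-series; mu = 4 gives A_4.

Type A_{4}, Milnor number mu = 4.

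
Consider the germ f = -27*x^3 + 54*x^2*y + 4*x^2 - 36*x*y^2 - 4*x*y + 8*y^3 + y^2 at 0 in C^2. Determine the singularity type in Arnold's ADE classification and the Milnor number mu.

The Hessian of f at 0 has rank 1. Corank 1: A-series; mu = 2 gives A_2.

Type A_2, Milnor number mu = 2.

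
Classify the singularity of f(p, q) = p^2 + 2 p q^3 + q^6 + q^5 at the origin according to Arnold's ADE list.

A_4

The Hessian of f at 0 has rank 1. Corank 1: A-series; mu = 4 gives A_4.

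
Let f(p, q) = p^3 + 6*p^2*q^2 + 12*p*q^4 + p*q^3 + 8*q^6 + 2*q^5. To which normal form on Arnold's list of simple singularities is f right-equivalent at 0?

The Hessian of f at 0 is [[0, 0], [0, 0]] with rank 0, so corank 2. A Groebner basis of the Jacobian ideal J(f) in C{p,q} is {-p^2/4 + q^4 - q^3/12, p^3, p^2*q + p^2/12 + q^3/36, p^2/2 + p*q^2 + q^3/6}; counting standard monomials gives mu = 7. Corank 2; j^3 = p^3 is a perfect cube, so E-series; the 4-jet and mu = 7 give E_7.

E_7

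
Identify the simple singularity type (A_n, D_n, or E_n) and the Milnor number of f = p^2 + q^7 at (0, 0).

Type A_6, Milnor number mu = 6.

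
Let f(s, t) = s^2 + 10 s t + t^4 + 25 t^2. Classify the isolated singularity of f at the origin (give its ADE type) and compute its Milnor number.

Type A3, Milnor number mu = 3.

The Hessian of f at 0 is [[2, 10], [10, 50]] with rank 1, so corank 1. A Groebner basis of the Jacobian ideal J(f) in C{s,t} is {t^3, s + 5*t}; counting standard monomials gives mu = 3. Corank 1: A-series; mu = 3 gives A_3.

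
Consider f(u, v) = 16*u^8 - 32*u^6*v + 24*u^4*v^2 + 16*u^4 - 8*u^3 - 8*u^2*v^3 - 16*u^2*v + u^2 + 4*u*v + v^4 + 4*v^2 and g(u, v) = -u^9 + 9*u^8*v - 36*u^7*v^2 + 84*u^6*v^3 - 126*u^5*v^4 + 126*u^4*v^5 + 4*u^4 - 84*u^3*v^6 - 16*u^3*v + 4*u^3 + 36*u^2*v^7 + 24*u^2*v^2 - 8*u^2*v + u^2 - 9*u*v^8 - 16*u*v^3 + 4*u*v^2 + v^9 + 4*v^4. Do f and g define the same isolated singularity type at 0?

The Hessian of f at 0 is [[2, 4], [4, 8]] with rank 1, so corank 1. A Groebner basis of the Jacobian ideal J(f) in C{u,v} is {u^2 - u/4 - v/2, u*v + u/8 + v/4, -u/16 + v^2 - v/8}; counting standard monomials gives mu = 3. Corank 1: A-series; mu = 3 gives A_3. The Hessian of g at 0 is [[2, 0], [0, 0]] with rank 1, so corank 1. A Groebner basis of the Jacobian ideal J(g) in C{u,v} is {21*u*v^2/4 - 9*u*v/4 + 7*u/32 + v^5 + 5*v^4/4 - 11*v^3/4 + 7*v^2/16, u*v^3 - 5*u*v^2/4 + 3*u*v/8 - u/32 - 3*v^4/4 + v^3/2 - v^2/16, u^2 - 2*u*v + u/2 + v^2}; counting standard monomials gives mu = 8. Corank 1: A-series; mu = 8 gives A_8. f is A_3 but g is A_8, hence not right-equivalent.

No.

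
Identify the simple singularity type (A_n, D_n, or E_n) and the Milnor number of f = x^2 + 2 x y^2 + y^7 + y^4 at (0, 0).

The Hessian of f at 0 is [[2, 0], [0, 0]] with rank 1, so corank 1. A Groebner basis of the Jacobian ideal J(f) in C{x,y} is {x^3, x + y^2}; counting standard monomials gives mu = 6. Corank 1: A-series; mu = 6 gives A_6.

Type A6, Milnor number mu = 6.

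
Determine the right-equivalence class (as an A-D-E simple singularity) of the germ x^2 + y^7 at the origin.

The Hessian of f at 0 is [[2, 0], [0, 0]] with rank 1, so corank 1. A Groebner basis of the Jacobian ideal J(f) in C{x,y} is {y^6, x}; counting standard monomials gives mu = 6. Corank 1: A-series; mu = 6 gives A_6.

A_6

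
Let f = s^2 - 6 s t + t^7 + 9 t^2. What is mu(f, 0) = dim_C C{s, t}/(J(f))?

6

The Hessian of f at 0 has rank 1. Corank 1: A-series; mu = 6 gives A_6.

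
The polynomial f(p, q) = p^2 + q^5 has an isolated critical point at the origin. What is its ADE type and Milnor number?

Type A4, Milnor number mu = 4.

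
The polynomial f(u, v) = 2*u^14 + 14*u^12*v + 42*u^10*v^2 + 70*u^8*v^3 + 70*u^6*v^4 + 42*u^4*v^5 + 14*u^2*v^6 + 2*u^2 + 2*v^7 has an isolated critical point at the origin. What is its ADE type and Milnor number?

The Hessian of f at 0 has rank 1. Corank 1: A-series; mu = 6 gives A_6.

Type A_6, Milnor number mu = 6.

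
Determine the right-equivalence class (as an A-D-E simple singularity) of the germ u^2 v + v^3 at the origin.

D4

The Hessian of f at 0 is [[0, 0], [0, 0]] with rank 0, so corank 2. A Groebner basis of the Jacobian ideal J(f) in C{u,v} is {v^3, u^2 + 3*v^2, u*v}; counting standard monomials gives mu = 4. Corank 2; j^3 = v*(u^2 + v^2) splits into three distinct lines over C (the quadratic factor has nonzero discriminant), so D_4.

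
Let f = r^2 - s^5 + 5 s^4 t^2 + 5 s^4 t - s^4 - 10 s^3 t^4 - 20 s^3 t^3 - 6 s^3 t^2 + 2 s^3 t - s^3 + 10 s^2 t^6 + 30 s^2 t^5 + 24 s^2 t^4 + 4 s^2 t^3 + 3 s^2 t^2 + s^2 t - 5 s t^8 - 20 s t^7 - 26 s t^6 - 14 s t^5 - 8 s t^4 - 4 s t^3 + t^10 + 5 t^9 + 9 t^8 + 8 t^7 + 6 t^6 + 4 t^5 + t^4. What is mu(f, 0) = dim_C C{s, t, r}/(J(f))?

5

The Hessian of f at 0 has rank 1. Corank 2; j^3 = -s^2*(s - t) has shape L^2 M (L != M), so D-series; mu = 5 gives D_5.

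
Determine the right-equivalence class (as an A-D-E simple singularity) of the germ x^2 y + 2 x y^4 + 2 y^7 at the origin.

D_8

The Hessian of f at 0 has rank 0. Corank 2; j^3 = x^2*y has shape L^2 M (L != M), so D-series; mu = 8 gives D_8.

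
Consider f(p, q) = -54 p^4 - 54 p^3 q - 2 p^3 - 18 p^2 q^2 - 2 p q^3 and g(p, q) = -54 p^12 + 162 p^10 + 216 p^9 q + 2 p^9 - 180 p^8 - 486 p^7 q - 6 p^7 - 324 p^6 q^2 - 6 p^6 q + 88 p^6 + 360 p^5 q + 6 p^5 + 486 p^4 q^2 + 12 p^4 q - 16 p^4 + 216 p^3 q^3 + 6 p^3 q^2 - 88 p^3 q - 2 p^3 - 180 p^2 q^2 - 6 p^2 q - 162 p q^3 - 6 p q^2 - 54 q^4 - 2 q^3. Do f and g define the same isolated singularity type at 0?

The Hessian of f at 0 has rank 0. Corank 2; j^3 = -2*p^3 is a perfect cube, so E-series; the 4-jet and mu = 7 give E_7. The Hessian of g at 0 has rank 0. Corank 2; j^3 = -2*(p + q)^3 is a perfect cube, so E-series; the 4-jet and mu = 7 give E_7. Both have type E_7, hence right-equivalent.

Yes.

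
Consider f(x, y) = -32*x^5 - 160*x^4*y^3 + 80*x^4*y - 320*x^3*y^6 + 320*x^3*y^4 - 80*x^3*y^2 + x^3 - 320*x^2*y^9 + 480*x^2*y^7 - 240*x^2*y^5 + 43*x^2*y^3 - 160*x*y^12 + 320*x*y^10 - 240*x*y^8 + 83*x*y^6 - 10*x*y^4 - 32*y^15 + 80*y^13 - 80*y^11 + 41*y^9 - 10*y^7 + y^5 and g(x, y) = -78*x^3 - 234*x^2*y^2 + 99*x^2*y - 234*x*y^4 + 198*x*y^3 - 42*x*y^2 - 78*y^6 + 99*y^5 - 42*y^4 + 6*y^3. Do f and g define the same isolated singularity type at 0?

No.

The Hessian of f at 0 has rank 0. Corank 2; j^3 = x^3 is a perfect cube, so E-series; the 5-jet and mu = 8 give E_8. The Hessian of g at 0 has rank 0. Corank 2; j^3 = -3*(2*x - y)*(13*x^2 - 10*x*y + 2*y^2) splits into three distinct lines over C (the quadratic factor has nonzero discriminant), so D_4. f is E_8 but g is D_4, hence not right-equivalent.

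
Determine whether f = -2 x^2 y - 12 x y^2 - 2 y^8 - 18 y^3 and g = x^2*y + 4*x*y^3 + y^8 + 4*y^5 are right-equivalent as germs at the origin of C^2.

The Hessian of f at 0 has rank 0. Corank 2; j^3 = -2*y*(x + 3*y)^2 has shape L^2 M (L != M), so D-series; mu = 9 gives D_9. The Hessian of g at 0 has rank 0. Corank 2; j^3 = x^2*y has shape L^2 M (L != M), so D-series; mu = 9 gives D_9. Both have type D_9, hence right-equivalent.

Yes.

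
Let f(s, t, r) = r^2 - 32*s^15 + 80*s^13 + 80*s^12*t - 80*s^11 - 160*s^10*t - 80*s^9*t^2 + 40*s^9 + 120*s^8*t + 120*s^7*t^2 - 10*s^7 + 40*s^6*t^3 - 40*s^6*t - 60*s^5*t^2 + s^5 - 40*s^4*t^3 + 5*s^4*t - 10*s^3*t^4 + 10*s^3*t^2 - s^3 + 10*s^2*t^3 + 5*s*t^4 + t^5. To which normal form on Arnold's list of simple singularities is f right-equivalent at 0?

The Hessian of f at 0 has rank 1. Corank 2; j^3 = -s^3 is a perfect cube, so E-series; the 5-jet and mu = 8 give E_8.

E_{8}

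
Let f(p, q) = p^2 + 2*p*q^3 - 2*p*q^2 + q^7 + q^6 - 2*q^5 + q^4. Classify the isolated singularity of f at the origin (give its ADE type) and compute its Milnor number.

Type A6, Milnor number mu = 6.

The Hessian of f at 0 is [[2, 0], [0, 0]] with rank 1, so corank 1. A Groebner basis of the Jacobian ideal J(f) in C{p,q} is {p^3, p^2*q + p^2/2 + p*q/2 + p/2 - q^2/2, -p^2/2 + p*q^2 + p*q/2 + p/2 - q^2/2, p + q^3 - q^2}; counting standard monomials gives mu = 6. Corank 1: A-series; mu = 6 gives A_6.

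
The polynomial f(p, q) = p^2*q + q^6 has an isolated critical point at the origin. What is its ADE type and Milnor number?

Type D_{7}, Milnor number mu = 7.

The Hessian of f at 0 is [[0, 0], [0, 0]] with rank 0, so corank 2. A Groebner basis of the Jacobian ideal J(f) in C{p,q} is {p^2/6 + q^5, p^3, p*q}; counting standard monomials gives mu = 7. Corank 2; j^3 = p^2*q has shape L^2 M (L != M), so D-series; mu = 7 gives D_7.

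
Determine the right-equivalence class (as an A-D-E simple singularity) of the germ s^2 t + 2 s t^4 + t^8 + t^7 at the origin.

D_{9}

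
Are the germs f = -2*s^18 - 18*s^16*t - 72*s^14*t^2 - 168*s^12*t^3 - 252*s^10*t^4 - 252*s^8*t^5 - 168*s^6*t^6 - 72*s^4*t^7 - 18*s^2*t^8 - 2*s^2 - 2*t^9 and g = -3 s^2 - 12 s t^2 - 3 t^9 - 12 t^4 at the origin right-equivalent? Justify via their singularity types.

The Hessian of f at 0 is [[-4, 0], [0, 0]] with rank 1, so corank 1. A Groebner basis of the Jacobian ideal J(f) in C{s,t} is {t^8, s}; counting standard monomials gives mu = 8. Corank 1: A-series; mu = 8 gives A_8. The Hessian of g at 0 is [[-6, 0], [0, 0]] with rank 1, so corank 1. A Groebner basis of the Jacobian ideal J(g) in C{s,t} is {s^4, s/2 + t^2}; counting standard monomials gives mu = 8. Corank 1: A-series; mu = 8 gives A_8. Both have type A_8, hence right-equivalent.

Yes.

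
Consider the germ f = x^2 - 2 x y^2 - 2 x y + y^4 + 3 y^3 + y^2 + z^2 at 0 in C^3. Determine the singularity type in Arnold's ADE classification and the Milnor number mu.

Type A2, Milnor number mu = 2.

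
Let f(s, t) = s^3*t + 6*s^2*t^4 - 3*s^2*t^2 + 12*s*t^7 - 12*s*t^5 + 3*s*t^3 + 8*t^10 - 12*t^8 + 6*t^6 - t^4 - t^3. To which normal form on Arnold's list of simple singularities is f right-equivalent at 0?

The Hessian of f at 0 is [[0, 0], [0, 0]] with rank 0, so corank 2. A Groebner basis of the Jacobian ideal J(f) in C{s,t} is {s^3 - 3*s*t^2 - 3*t^2, s^2*t - 2*s*t^2, t^3}; counting standard monomials gives mu = 7. Corank 2; j^3 = -t^3 is a perfect cube, so E-series; the 4-jet and mu = 7 give E_7.

E_7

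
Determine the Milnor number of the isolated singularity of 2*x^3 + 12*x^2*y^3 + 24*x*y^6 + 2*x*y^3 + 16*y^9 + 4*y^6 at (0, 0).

The Hessian of f at 0 has rank 0. Corank 2; j^3 = 2*x^3 is a perfect cube, so E-series; the 4-jet and mu = 7 give E_7.

7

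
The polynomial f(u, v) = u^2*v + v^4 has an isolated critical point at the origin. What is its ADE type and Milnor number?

Type D_{5}, Milnor number mu = 5.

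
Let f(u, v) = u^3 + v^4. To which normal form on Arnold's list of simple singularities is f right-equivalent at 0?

E6

The Hessian of f at 0 has rank 0. Corank 2; j^3 = u^3 is a perfect cube, so E-series; the 4-jet and mu = 6 give E_6.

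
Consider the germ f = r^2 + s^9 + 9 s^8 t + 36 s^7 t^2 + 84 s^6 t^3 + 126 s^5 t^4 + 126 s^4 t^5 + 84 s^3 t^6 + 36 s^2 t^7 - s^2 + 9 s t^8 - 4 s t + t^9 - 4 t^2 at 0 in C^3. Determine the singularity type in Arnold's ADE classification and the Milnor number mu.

The Hessian of f at 0 has rank 2. Corank 1: A-series; mu = 8 gives A_8.

Type A_8, Milnor number mu = 8.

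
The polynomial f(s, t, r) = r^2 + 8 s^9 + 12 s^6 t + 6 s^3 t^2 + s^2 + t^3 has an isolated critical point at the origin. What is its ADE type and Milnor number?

Type A_{2}, Milnor number mu = 2.

The Hessian of f at 0 has rank 2. Corank 1: A-series; mu = 2 gives A_2.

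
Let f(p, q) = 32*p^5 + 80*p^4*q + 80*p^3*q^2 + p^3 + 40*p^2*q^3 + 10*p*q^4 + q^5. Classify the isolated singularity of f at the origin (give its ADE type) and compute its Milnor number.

Type E_{8}, Milnor number mu = 8.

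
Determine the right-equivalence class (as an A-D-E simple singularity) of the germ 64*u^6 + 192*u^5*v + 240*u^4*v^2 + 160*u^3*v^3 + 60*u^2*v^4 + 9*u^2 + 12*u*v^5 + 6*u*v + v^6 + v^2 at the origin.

A_5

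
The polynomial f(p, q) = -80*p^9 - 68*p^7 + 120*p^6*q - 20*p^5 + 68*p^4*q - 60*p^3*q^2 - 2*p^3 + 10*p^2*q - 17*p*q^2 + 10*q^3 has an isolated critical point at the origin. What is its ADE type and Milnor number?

The Hessian of f at 0 has rank 0. Corank 2; j^3 = -(p - 2*q)*(2*p^2 - 6*p*q + 5*q^2) splits into three distinct lines over C (the quadratic factor has nonzero discriminant), so D_4.

Type D_{4}, Milnor number mu = 4.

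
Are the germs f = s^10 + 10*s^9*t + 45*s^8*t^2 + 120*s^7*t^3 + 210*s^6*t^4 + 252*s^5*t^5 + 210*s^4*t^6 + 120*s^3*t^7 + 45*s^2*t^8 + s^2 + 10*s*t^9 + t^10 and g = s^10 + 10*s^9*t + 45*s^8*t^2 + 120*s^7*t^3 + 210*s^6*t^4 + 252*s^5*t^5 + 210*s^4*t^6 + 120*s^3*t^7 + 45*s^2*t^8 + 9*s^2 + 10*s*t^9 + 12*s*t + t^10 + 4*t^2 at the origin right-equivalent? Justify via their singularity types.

Yes.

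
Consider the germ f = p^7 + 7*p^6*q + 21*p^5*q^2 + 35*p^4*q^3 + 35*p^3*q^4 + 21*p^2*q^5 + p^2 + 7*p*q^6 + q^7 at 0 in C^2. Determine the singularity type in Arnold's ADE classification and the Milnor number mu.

Type A_6, Milnor number mu = 6.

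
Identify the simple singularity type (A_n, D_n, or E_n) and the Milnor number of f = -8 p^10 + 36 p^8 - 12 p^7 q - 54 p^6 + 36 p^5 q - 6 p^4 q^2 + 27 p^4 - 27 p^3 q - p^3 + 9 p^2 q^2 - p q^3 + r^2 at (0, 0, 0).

Type E7, Milnor number mu = 7.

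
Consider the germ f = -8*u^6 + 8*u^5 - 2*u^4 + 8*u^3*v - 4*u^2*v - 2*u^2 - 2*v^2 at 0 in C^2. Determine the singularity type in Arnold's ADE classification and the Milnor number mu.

Type A_1, Milnor number mu = 1.

The Hessian of f at 0 is [[-4, 0], [0, -4]] with rank 2, so corank 0. A Groebner basis of the Jacobian ideal J(f) in C{u,v} is {u, v}; counting standard monomials gives mu = 1. Corank 0: nondegenerate Morse point, so A_1.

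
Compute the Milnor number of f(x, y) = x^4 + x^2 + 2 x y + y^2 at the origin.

3

The Hessian of f at 0 has rank 1. Corank 1: A-series; mu = 3 gives A_3.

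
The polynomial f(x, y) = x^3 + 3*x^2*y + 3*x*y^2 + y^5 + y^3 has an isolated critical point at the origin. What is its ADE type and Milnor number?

Type E_8, Milnor number mu = 8.

The Hessian of f at 0 has rank 0. Corank 2; j^3 = (x + y)^3 is a perfect cube, so E-series; the 5-jet and mu = 8 give E_8.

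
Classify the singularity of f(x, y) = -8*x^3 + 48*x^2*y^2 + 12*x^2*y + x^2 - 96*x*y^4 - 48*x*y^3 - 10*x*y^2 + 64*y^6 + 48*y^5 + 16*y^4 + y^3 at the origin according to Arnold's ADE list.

A_2

The Hessian of f at 0 has rank 1. Corank 1: A-series; mu = 2 gives A_2.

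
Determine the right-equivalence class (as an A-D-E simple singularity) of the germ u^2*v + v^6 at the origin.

D_{7}

The Hessian of f at 0 has rank 0. Corank 2; j^3 = u^2*v has shape L^2 M (L != M), so D-series; mu = 7 gives D_7.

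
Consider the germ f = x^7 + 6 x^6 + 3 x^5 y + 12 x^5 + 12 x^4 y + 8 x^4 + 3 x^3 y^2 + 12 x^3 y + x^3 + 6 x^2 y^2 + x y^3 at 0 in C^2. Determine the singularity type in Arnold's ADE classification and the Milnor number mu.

The Hessian of f at 0 is [[0, 0], [0, 0]] with rank 0, so corank 2. A Groebner basis of the Jacobian ideal J(f) in C{x,y} is {3*x^2/4 + y^4 + y^3/4, x^3, x^2*y - x^2/4 - y^3/12, x^2 + x*y^2 + y^3/3}; counting standard monomials gives mu = 7. Corank 2; j^3 = x^3 is a perfect cube, so E-series; the 4-jet and mu = 7 give E_7.

Type E7, Milnor number mu = 7.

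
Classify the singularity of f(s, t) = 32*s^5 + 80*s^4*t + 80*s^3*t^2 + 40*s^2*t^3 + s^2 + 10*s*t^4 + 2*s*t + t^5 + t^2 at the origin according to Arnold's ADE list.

The Hessian of f at 0 is [[2, 2], [2, 2]] with rank 1, so corank 1. A Groebner basis of the Jacobian ideal J(f) in C{s,t} is {t^4, s + t}; counting standard monomials gives mu = 4. Corank 1: A-series; mu = 4 gives A_4.

A_{4}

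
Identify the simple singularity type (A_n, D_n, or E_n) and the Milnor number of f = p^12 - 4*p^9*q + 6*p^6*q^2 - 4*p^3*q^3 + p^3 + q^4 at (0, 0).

Type E_6, Milnor number mu = 6.

The Hessian of f at 0 has rank 0. Corank 2; j^3 = p^3 is a perfect cube, so E-series; the 4-jet and mu = 6 give E_6.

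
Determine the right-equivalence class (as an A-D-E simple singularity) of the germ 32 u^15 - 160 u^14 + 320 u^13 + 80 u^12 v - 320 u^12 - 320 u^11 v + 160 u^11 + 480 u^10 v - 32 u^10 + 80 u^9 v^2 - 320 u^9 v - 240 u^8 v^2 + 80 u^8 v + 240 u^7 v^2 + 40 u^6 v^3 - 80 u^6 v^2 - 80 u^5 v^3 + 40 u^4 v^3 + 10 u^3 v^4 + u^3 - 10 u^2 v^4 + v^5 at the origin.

The Hessian of f at 0 has rank 0. Corank 2; j^3 = u^3 is a perfect cube, so E-series; the 5-jet and mu = 8 give E_8.

E_8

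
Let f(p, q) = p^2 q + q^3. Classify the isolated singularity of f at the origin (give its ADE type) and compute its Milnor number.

Type D4, Milnor number mu = 4.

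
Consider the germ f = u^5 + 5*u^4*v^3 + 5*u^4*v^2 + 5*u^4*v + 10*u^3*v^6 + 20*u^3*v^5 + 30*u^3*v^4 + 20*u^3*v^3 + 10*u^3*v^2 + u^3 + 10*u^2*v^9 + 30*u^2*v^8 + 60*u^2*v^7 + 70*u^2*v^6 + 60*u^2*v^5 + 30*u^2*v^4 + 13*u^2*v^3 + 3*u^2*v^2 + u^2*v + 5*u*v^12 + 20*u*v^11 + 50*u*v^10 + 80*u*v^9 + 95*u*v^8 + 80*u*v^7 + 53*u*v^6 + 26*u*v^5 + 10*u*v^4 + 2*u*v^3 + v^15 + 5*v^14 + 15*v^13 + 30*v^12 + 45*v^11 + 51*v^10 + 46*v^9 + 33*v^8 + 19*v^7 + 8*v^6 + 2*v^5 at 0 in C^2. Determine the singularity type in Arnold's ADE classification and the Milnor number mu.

Type D_{6}, Milnor number mu = 6.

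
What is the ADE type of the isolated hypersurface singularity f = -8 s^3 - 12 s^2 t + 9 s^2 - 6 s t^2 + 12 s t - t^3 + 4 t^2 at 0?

A_2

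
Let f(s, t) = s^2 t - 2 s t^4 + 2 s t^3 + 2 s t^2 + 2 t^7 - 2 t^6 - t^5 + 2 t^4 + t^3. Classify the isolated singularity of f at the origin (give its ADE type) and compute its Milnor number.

Type D_{8}, Milnor number mu = 8.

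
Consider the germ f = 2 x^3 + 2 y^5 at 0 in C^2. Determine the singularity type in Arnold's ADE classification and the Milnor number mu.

Type E_{8}, Milnor number mu = 8.

The Hessian of f at 0 has rank 0. Corank 2; j^3 = 2*x^3 is a perfect cube, so E-series; the 5-jet and mu = 8 give E_8.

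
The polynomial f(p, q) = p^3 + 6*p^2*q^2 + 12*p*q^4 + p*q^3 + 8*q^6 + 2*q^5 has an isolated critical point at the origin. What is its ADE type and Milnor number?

Type E_7, Milnor number mu = 7.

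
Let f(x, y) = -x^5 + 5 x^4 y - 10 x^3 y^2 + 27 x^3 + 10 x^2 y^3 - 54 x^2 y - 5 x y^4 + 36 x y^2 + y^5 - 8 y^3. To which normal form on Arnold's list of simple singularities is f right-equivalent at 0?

E_8

The Hessian of f at 0 has rank 0. Corank 2; j^3 = (3*x - 2*y)^3 is a perfect cube, so E-series; the 5-jet and mu = 8 give E_8.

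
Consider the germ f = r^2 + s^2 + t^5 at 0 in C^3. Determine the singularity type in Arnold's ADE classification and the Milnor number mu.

The Hessian of f at 0 has rank 2. Corank 1: A-series; mu = 4 gives A_4.

Type A_{4}, Milnor number mu = 4.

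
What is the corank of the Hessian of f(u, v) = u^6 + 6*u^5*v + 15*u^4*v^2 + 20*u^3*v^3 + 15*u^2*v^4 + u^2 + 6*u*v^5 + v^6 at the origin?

1

Hessian at 0 has rank 1.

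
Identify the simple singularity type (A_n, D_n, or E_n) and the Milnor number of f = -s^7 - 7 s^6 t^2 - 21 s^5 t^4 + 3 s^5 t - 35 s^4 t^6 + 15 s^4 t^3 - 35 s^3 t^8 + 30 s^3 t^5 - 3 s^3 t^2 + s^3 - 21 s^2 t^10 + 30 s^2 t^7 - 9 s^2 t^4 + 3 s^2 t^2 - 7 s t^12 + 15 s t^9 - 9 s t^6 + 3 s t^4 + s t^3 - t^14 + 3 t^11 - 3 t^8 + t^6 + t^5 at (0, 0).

The Hessian of f at 0 is [[0, 0], [0, 0]] with rank 0, so corank 2. A Groebner basis of the Jacobian ideal J(f) in C{s,t} is {-s^2 + t^4 - t^3/3, s^3, s^2*t + s^2/3 + t^3/9, s^2 + s*t^2 + t^3/3}; counting standard monomials gives mu = 7. Corank 2; j^3 = s^3 is a perfect cube, so E-series; the 4-jet and mu = 7 give E_7.

Type E_{7}, Milnor number mu = 7.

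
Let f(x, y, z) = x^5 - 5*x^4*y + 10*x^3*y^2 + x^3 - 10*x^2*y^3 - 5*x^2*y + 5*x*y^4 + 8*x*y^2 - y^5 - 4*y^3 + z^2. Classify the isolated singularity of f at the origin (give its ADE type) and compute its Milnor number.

The Hessian of f at 0 has rank 1. Corank 2; j^3 = (x - 2*y)^2*(x - y) has shape L^2 M (L != M), so D-series; mu = 6 gives D_6.

Type D_6, Milnor number mu = 6.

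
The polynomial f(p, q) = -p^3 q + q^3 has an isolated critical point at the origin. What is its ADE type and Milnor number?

The Hessian of f at 0 has rank 0. Corank 2; j^3 = q^3 is a perfect cube, so E-series; the 4-jet and mu = 7 give E_7.

Type E7, Milnor number mu = 7.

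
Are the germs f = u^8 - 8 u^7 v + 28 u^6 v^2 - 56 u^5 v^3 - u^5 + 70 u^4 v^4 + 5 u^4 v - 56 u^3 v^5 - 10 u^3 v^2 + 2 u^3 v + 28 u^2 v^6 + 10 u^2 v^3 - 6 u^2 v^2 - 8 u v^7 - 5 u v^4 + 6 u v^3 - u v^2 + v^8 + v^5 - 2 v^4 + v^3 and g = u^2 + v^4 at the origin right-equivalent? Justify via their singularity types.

No.

The Hessian of f at 0 has rank 0. Corank 2; j^3 = -v^2*(u - v) has shape L^2 M (L != M), so D-series; mu = 9 gives D_9. The Hessian of g at 0 has rank 1. Corank 1: A-series; mu = 3 gives A_3. f is D_9 but g is A_3, hence not right-equivalent.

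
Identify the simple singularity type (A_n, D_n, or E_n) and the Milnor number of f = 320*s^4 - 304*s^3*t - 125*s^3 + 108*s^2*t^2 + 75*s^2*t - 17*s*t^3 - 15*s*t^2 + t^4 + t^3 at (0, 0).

The Hessian of f at 0 has rank 0. Corank 2; j^3 = -(5*s - t)^3 is a perfect cube, so E-series; the 4-jet and mu = 7 give E_7.

Type E_{7}, Milnor number mu = 7.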